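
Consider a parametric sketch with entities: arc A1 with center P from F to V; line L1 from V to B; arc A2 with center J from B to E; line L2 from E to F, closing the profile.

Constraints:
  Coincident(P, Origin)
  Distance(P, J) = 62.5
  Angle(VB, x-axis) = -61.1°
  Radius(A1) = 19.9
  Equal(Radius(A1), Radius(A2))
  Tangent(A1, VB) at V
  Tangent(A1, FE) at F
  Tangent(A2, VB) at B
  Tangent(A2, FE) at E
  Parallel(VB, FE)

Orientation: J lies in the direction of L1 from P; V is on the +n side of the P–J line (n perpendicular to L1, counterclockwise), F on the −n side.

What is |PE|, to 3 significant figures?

65.6

The slot axis is L1's direction at -61.1°, so u = (cos -61.1°, sin -61.1°) = (0.483, -0.875) and n = (−sin -61.1°, cos -61.1°) = (0.875, 0.483). P is at the origin and J lies 62.5 along u from P, so J = 62.5·u = (30.2, -54.7). Tangency of A1 to both parallel lines with radius 19.9 puts V and F at P ± 19.9·n: V = (17.4, 9.62), F = (-17.4, -9.62). Equal radii place B and E the same way about J: B = J + 19.9·n = (47.6, -45.1), E = J − 19.9·n = (12.8, -64.3). Then |PE| = |E − P| = 65.6.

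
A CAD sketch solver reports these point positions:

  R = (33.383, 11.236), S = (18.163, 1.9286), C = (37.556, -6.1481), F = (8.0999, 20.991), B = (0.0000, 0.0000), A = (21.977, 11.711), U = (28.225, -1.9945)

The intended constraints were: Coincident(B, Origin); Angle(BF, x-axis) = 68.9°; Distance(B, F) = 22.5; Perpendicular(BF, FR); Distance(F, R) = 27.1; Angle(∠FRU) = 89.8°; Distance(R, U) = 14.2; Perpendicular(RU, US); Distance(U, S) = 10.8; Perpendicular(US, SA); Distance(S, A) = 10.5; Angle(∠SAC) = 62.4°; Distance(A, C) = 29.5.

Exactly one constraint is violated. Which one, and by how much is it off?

Distance(A, C) = 29.5 — off by 5.80.

B = (0.00, 0.00) ✓; BF at 68.90° ✓; |BF| = 22.50 ✓; ∠(BF, FR) = 90.00° ✓; |FR| = 27.10 ✓; ∠FRU = 89.80° ✓; |RU| = 14.20 ✓; ∠(RU, US) = 90.00° ✓; |US| = 10.80 ✓; ∠(US, SA) = 90.00° ✓; |SA| = 10.50 ✓; ∠SAC = 62.40° ✓; |AC| = 23.70 ✗.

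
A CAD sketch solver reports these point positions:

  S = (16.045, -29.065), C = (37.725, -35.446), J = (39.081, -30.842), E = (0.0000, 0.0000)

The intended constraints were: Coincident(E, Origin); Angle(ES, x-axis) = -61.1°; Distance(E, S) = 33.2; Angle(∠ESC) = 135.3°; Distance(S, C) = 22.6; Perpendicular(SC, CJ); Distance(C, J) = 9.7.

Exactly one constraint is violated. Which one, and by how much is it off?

Distance(C, J) = 9.7 — off by 4.90.

E = (0.00, 0.00) ✓; ES at -61.10° ✓; |ES| = 33.20 ✓; ∠ESC = 135.3° ✓; |SC| = 22.60 ✓; ∠(SC, CJ) = 89.99° ✓; |CJ| = 4.800 ✗.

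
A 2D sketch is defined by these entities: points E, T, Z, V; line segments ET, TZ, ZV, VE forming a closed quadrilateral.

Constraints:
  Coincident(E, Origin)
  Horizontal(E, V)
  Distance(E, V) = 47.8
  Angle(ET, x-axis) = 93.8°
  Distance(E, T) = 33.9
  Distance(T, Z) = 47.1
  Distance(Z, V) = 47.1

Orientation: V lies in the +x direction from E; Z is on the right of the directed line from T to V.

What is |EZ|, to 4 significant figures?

13.28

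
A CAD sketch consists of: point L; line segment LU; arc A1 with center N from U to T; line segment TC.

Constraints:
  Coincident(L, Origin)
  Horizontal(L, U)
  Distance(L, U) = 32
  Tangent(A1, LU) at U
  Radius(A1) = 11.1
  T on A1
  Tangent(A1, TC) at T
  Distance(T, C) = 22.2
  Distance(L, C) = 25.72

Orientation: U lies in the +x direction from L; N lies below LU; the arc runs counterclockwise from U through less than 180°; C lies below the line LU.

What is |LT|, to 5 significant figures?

23.282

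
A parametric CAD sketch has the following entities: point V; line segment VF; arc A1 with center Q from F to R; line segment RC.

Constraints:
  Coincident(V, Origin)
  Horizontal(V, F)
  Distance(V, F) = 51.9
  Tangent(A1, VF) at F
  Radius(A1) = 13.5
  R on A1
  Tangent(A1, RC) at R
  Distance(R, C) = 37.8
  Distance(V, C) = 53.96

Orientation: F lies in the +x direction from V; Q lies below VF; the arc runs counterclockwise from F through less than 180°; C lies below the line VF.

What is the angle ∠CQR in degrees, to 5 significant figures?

70.346°

V is at the origin; VF is horizontal with |VF| = 51.9 and F on the +x side, so F = (51.900, 0.0000). Tangency of A1 to VF means the radius QF is perpendicular to VF, so Q = F + (0, -13.5) = (51.900, -13.500). Since QR ⟂ RC (tangency), |QC| = √(13.5² + 37.8²) = 40.138 regardless of where R sits on A1. So C lies on both circle(V, 53.96) and circle(Q, 40.138); the below-VF intersection is C = (28.282, -45.954). R is the foot of the tangent from C: R = (38.949, -9.6905).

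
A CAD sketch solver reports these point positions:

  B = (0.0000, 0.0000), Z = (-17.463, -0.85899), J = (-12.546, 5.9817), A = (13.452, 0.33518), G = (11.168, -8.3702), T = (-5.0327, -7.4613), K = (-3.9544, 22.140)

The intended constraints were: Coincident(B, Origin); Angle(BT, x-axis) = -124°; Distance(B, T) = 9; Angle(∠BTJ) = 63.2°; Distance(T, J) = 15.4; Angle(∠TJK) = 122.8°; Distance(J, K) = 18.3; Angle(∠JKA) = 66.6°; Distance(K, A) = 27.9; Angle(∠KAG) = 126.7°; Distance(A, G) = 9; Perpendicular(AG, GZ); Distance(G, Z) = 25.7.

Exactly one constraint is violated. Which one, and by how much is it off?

Distance(G, Z) = 25.7 — off by 3.90.

B = (0.00, 0.00) ✓; BT at -124.0° ✓; |BT| = 9.000 ✓; ∠BTJ = 63.20° ✓; |TJ| = 15.40 ✓; ∠TJK = 122.8° ✓; |JK| = 18.30 ✓; ∠JKA = 66.60° ✓; |KA| = 27.90 ✓; ∠KAG = 126.7° ✓; |AG| = 9.000 ✓; ∠(AG, GZ) = 90.00° ✓; |GZ| = 29.60 ✗.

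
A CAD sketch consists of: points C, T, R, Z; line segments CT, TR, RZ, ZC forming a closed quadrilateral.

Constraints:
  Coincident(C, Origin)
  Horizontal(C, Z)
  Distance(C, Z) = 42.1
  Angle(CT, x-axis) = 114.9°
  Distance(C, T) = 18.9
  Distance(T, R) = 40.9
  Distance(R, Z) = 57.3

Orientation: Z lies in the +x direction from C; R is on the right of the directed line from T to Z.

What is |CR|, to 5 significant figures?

25.752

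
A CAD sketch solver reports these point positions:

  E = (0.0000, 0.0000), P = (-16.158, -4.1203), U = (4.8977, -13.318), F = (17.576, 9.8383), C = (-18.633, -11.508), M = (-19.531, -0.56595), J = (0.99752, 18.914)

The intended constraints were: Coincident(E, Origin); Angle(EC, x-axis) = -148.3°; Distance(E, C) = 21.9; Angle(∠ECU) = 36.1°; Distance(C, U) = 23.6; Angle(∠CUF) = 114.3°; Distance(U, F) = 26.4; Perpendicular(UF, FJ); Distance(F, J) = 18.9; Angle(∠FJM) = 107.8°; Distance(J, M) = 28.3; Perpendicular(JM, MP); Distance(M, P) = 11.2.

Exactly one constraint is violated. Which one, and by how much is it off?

Distance(M, P) = 11.2 — off by 6.30.

E = (0.00, 0.00) ✓; EC at -148.3° ✓; |EC| = 21.90 ✓; ∠ECU = 36.10° ✓; |CU| = 23.60 ✓; ∠CUF = 114.3° ✓; |UF| = 26.40 ✓; ∠(UF, FJ) = 90.00° ✓; |FJ| = 18.90 ✓; ∠FJM = 107.8° ✓; |JM| = 28.30 ✓; ∠(JM, MP) = 90.00° ✓; |MP| = 4.900 ✗.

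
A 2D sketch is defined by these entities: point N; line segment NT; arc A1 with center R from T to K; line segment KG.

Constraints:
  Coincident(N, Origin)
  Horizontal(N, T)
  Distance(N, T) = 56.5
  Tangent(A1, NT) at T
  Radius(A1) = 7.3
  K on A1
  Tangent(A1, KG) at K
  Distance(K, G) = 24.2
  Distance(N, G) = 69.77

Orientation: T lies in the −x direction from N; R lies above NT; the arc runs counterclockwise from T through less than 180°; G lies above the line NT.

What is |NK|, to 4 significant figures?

51.31

Checks: |RK| = 7.300 ✓; ∠(RK, KG) = 90.00° ✓; |KG| = 24.20 ✓; |NG| = 69.77 ✓.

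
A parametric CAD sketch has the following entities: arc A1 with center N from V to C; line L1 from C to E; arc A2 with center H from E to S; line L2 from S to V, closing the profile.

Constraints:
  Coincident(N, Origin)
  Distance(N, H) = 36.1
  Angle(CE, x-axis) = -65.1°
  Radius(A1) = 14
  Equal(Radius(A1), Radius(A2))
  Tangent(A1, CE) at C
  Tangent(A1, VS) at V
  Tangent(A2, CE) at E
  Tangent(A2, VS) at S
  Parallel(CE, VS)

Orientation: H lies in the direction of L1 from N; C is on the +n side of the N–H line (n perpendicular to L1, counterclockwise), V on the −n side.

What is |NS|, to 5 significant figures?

38.720

The slot axis is L1's direction at -65.1°, so u = (cos -65.1°, sin -65.1°) = (0.42104, -0.90704) and n = (−sin -65.1°, cos -65.1°) = (0.90704, 0.42104). N is at the origin and H lies 36.1 along u from N, so H = 36.1·u = (15.199, -32.744). Tangency of A1 to both parallel lines with radius 14.0 puts C and V at N ± 14.0·n: C = (12.699, 5.8945), V = (-12.699, -5.8945). Equal radii place E and S the same way about H: E = H + 14.0·n = (27.898, -26.850), S = H − 14.0·n = (2.5008, -38.639). Then |NS| = |S − N| = 38.720.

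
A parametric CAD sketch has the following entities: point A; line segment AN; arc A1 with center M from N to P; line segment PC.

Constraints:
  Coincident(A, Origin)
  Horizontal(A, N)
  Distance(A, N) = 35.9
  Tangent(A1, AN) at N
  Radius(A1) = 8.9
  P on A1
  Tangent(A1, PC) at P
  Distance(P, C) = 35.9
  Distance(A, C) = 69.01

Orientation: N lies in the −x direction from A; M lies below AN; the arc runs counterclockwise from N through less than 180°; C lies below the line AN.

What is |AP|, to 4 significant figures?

44.65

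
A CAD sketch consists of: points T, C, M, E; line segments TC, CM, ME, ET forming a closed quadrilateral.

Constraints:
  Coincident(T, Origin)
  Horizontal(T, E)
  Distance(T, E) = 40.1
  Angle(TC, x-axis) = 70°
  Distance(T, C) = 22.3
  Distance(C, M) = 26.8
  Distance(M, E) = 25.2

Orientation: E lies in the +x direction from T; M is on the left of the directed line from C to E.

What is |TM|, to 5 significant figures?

42.062

Checks: |CM| = 26.80 ✓; |ME| = 25.20 ✓.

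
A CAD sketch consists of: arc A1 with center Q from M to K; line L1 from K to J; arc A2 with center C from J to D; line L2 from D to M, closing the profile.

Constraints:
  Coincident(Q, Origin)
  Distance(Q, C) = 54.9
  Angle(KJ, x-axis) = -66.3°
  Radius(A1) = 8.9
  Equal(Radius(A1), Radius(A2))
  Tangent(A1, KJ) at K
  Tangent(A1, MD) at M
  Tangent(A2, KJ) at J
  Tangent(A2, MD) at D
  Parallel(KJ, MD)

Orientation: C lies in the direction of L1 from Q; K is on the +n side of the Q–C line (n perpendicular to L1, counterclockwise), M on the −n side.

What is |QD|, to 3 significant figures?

55.6

The slot axis is L1's direction at -66.3°, so u = (cos -66.3°, sin -66.3°) = (0.402, -0.916) and n = (−sin -66.3°, cos -66.3°) = (0.916, 0.402). Q is at the origin and C lies 54.9 along u from Q, so C = 54.9·u = (22.1, -50.3). Tangency of A1 to both parallel lines with radius 8.9 puts K and M at Q ± 8.9·n: K = (8.15, 3.58), M = (-8.15, -3.58). Equal radii place J and D the same way about C: J = C + 8.9·n = (30.2, -46.7), D = C − 8.9·n = (13.9, -53.8). Then |QD| = |D − Q| = 55.6.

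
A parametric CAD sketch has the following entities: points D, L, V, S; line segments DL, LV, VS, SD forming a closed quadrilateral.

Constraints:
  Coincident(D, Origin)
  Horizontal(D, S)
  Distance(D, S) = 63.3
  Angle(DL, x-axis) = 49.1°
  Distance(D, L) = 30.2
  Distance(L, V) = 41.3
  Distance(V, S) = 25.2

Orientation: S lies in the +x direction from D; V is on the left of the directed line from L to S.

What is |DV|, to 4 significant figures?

65.97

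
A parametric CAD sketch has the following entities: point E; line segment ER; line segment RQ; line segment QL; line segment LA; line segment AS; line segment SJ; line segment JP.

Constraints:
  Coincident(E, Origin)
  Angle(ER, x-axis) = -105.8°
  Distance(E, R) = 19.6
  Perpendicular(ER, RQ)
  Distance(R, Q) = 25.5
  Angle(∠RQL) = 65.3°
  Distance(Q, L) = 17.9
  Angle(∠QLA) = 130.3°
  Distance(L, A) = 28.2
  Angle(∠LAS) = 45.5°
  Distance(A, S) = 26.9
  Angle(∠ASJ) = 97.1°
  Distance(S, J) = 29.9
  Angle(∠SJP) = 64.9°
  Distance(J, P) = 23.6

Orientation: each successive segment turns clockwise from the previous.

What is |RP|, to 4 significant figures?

31.06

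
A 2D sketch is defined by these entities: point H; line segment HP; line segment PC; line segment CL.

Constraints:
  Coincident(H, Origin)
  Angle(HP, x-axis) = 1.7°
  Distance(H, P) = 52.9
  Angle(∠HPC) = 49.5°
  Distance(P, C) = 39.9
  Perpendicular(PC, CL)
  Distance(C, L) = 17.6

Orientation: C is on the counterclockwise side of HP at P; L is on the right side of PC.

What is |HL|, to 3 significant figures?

58.1

∠HPC = 49.5°, so PC runs at 1.7° + (180° − 49.5°) = 132° from the x-axis; with |PC| = 39.9, C = P + 39.9·(cos 132°, sin 132°) = (26.1, 31.1). PC ⟂ CL; with |CL| = 17.6 on the right of PC, L = C + 17.6·(0.741, 0.672) = (39.1, 42.9). Then |HL| = |L − H| = 58.1.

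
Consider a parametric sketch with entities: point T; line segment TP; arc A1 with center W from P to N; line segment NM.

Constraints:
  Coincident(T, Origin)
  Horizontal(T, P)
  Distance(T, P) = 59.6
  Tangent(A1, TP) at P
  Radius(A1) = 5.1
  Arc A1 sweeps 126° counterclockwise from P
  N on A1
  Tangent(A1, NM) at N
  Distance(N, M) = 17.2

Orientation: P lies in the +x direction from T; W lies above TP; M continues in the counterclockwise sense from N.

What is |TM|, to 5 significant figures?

57.959

T is at the origin; TP is horizontal with |TP| = 59.6 and P on the +x side, so P = (59.600, 0.0000). The tangent condition forces WP to be normal to TP, so W = P + (0, 5.1) = (59.600, 5.1000). On A1, P sits at bearing -90° from W; a 126° counterclockwise sweep puts N at bearing 36°, so N = W + 5.1·(cos 36°, sin 36°) = (63.726, 8.0977). A1 meets NM tangentially, so WN is at right angles to NM, so NM runs along (−sin 36°, cos 36°); with |NM| = 17.2, M = (53.616, 22.013). Then |TM| = |M − T| = 57.959.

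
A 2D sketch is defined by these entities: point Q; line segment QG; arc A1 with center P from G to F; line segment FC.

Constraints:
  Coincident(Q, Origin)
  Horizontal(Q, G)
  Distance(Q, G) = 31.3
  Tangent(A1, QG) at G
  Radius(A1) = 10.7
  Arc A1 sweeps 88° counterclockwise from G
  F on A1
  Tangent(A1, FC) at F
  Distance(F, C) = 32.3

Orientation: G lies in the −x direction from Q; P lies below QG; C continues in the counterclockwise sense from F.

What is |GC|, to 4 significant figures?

44.22

Q is at the origin; QG is horizontal with |QG| = 31.3 and G on the −x side, so G = (-31.30, 0.000). Since A1 is tangent to QG there, PG ⟂ QG, so P = G + (0, -10.7) = (-31.30, -10.70). On A1, G sits at bearing 90° from P; an 88° counterclockwise sweep puts F at bearing 178°, so F = P + 10.7·(cos 178°, sin 178°) = (-41.99, -10.33). Since A1 is tangent to FC there, PF ⟂ FC, so FC runs along (−sin 178°, cos 178°); with |FC| = 32.3, C = (-43.12, -42.61). Then |GC| = |C − G| = 44.22.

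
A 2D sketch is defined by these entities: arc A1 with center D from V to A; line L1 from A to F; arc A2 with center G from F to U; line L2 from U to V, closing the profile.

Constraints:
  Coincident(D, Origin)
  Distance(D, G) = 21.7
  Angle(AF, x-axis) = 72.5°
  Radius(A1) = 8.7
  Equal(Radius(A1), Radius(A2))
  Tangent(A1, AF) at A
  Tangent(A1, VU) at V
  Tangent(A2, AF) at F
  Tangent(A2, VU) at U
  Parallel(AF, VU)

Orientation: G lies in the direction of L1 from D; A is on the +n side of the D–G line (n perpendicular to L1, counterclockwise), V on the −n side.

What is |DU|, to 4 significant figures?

23.38

The slot axis is L1's direction at 72.5°, so u = (cos 72.5°, sin 72.5°) = (0.3007, 0.9537) and n = (−sin 72.5°, cos 72.5°) = (-0.9537, 0.3007). D is at the origin and G lies 21.7 along u from D, so G = 21.7·u = (6.525, 20.70). Tangency of A1 to both parallel lines with radius 8.7 puts A and V at D ± 8.7·n: A = (-8.297, 2.616), V = (8.297, -2.616). Equal radii place F and U the same way about G: F = G + 8.7·n = (-1.772, 23.31), U = G − 8.7·n = (14.82, 18.08). Then |DU| = |U − D| = 23.38.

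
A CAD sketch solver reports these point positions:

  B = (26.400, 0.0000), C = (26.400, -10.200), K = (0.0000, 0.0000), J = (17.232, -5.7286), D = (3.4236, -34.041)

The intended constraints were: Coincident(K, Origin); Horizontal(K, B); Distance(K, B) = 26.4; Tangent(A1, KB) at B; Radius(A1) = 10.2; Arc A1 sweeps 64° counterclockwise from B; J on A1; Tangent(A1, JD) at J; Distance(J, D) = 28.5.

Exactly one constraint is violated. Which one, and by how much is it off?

Distance(J, D) = 28.5 — off by 3.00.

K = (0.00, 0.00) ✓; K.y = 0.00, B.y = 0.00 ✓; |KB| = 26.40 ✓; ∠(CB, BK) = 90.00° ✓; |CB| = 10.20 ✓; bearing(C→J) − bearing(C→B) = 64.00° ✓; |CJ| = 10.20 ✓; ∠(CJ, JD) = 90.00° ✓; |JD| = 31.50 ✗.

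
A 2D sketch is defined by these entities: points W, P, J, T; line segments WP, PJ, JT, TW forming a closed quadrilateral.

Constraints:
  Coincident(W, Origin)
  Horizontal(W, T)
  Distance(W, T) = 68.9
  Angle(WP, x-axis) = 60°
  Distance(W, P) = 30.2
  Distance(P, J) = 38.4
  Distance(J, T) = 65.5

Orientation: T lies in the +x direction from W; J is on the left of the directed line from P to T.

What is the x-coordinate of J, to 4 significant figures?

37.39

Checks: |PJ| = 38.40 ✓; |JT| = 65.50 ✓.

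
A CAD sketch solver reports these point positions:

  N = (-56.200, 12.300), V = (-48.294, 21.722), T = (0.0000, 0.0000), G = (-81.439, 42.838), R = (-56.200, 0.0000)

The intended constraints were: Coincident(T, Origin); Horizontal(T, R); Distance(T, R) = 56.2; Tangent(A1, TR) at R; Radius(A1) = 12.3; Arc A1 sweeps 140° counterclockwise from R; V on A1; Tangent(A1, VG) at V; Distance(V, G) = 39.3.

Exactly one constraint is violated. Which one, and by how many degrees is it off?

Tangent(A1, VG) at V — off by 7.50°.

T = (0.00, 0.00) ✓; T.y = 0.00, R.y = 0.00 ✓; |TR| = 56.20 ✓; ∠(NR, RT) = 90.00° ✓; |NR| = 12.30 ✓; bearing(N→V) − bearing(N→R) = 140.0° ✓; |NV| = 12.30 ✓; ∠(NV, VG) = 82.50° ✗; |VG| = 39.30 ✓.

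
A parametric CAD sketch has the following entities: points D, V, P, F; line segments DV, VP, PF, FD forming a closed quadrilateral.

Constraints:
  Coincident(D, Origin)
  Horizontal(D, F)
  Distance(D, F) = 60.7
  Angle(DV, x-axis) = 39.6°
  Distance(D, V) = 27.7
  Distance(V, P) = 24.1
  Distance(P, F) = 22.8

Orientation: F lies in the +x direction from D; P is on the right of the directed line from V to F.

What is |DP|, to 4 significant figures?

37.90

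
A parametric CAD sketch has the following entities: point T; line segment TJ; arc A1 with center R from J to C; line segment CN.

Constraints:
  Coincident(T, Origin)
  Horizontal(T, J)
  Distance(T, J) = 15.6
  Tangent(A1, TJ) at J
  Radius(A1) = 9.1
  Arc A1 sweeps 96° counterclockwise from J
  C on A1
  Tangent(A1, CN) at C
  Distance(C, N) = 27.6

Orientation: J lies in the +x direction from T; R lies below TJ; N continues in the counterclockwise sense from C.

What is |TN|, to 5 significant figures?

38.669

T is at the origin; TJ is horizontal with |TJ| = 15.6 and J on the +x side, so J = (15.600, 0.0000). The tangent condition forces RJ to be normal to TJ, so R = J + (0, -9.1) = (15.600, -9.1000). On A1, J sits at bearing 90° from R; a 96° counterclockwise sweep puts C at bearing 186°, so C = R + 9.1·(cos 186°, sin 186°) = (6.5499, -10.051). A1 meets CN tangentially, so RC is at right angles to CN, so CN runs along (−sin 186°, cos 186°); with |CN| = 27.6, N = (9.4348, -37.500). Then |TN| = |N − T| = 38.669.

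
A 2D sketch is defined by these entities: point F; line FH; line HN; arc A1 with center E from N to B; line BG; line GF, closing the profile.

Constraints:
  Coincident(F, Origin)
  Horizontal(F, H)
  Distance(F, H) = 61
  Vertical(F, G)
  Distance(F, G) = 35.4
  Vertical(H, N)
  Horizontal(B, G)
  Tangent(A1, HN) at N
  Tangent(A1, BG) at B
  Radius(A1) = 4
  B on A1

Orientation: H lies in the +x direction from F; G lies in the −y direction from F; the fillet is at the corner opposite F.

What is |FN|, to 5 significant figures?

68.607

F is at the origin; FH is horizontal with |FH| = 61.0 and H on the +x side, so H = (61.000, 0.0000). FG is vertical with |FG| = 35.4 and G on the −y side, so G = (0.0000, -35.400). The virtual corner opposite F is at (61.000, -35.400). The tangent condition forces EN to be normal to HN and tangency of A1 to BG means the radius EB is perpendicular to BG, with radius 4.0, so the center E sits 4.0 in from both sides at E = (57.000, -31.400). That places the tangent points at N = (61.000, -31.400) on HN and B = (57.000, -35.400) on BG. Then |FN| = |N − F| = 68.607.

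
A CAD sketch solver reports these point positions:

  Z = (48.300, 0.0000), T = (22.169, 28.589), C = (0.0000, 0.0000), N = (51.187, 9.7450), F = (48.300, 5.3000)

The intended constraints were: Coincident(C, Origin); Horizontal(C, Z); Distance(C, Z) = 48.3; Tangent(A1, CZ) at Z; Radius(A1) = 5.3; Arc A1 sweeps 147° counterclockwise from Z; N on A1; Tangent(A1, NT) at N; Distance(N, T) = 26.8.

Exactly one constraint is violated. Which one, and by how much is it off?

Distance(N, T) = 26.8 — off by 7.80.

C = (0.00, 0.00) ✓; C.y = 0.00, Z.y = 0.00 ✓; |CZ| = 48.30 ✓; ∠(FZ, ZC) = 90.00° ✓; |FZ| = 5.300 ✓; bearing(F→N) − bearing(F→Z) = 147.0° ✓; |FN| = 5.300 ✓; ∠(FN, NT) = 90.00° ✓; |NT| = 34.60 ✗.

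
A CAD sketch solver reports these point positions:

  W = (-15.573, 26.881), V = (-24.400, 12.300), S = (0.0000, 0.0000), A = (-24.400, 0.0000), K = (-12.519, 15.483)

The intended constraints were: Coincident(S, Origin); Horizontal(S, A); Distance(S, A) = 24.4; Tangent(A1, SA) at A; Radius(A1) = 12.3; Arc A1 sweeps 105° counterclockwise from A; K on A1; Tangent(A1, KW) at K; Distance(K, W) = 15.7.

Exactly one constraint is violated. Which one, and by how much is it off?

Distance(K, W) = 15.7 — off by 3.90.

S = (0.00, 0.00) ✓; S.y = 0.00, A.y = 0.00 ✓; |SA| = 24.40 ✓; ∠(VA, AS) = 90.00° ✓; |VA| = 12.30 ✓; bearing(V→K) − bearing(V→A) = 105.0° ✓; |VK| = 12.30 ✓; ∠(VK, KW) = 90.00° ✓; |KW| = 11.80 ✗.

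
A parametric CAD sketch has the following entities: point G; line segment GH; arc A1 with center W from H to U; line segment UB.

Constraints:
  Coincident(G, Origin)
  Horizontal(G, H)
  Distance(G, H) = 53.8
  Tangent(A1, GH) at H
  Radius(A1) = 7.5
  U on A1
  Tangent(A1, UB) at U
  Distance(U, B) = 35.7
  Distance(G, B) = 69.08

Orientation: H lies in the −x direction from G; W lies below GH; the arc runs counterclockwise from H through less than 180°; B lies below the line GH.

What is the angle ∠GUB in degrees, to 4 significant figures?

85.82°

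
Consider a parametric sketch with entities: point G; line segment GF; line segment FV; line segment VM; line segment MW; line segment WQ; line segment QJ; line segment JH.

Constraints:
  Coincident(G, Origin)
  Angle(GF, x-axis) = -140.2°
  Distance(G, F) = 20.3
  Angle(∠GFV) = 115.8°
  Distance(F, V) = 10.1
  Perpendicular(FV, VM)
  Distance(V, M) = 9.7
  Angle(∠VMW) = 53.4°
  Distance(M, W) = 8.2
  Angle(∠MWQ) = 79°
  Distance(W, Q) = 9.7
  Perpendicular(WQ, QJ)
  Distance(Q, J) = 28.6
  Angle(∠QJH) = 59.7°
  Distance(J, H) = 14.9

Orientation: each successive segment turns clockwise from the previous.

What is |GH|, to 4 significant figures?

24.60

G is at the origin; GF runs at -140.2° with length 20.3, so F = (-15.60, -12.99). ∠GFV = 115.8° gives FV at 155.6° from the x-axis; with |FV| = 10.1, V = (-24.79, -8.822). FV is perpendicular to VM, so VM runs at 65.60°; with |VM| = 9.7, M = (-20.79, 0.01176). ∠VMW = 53.4° gives MW at -61.00° from the x-axis; with |MW| = 8.2, W = (-16.81, -7.160). ∠MWQ = 79.0° gives WQ at -162.0° from the x-axis; with |WQ| = 9.7, Q = (-26.04, -10.16). The perpendicularity gives QJ at right angles to WQ, so QJ runs at 108.0°; with |QJ| = 28.6, J = (-34.87, 17.04). ∠QJH = 59.7° gives JH at -12.30° from the x-axis; with |JH| = 14.9, H = (-20.32, 13.87). Then |GH| = |H − G| = 24.60.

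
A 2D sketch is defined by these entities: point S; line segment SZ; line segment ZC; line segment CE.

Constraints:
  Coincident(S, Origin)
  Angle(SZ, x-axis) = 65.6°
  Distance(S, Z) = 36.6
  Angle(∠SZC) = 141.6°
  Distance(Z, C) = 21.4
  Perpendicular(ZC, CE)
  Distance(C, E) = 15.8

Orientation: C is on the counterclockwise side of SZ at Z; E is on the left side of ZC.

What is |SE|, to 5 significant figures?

50.561

∠SZC = 141.6°, so ZC runs at 65.6° + (180° − 141.6°) = 104.00° from the x-axis; with |ZC| = 21.4, C = Z + 21.4·(cos 104.00°, sin 104.00°) = (9.9425, 54.095). ZC ⟂ CE; with |CE| = 15.8 on the left of ZC, E = C + 15.8·(-0.97030, -0.24192) = (-5.3882, 50.273). Then |SE| = |E − S| = 50.561.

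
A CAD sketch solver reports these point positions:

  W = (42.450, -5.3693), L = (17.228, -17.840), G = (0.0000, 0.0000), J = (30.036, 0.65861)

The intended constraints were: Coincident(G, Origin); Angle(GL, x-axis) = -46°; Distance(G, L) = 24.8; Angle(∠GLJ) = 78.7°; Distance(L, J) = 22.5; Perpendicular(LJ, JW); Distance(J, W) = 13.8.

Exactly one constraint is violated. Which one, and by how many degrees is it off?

Perpendicular(LJ, JW) — off by 8.80°.

G = (0.00, 0.00) ✓; GL at -46.00° ✓; |GL| = 24.80 ✓; ∠GLJ = 78.70° ✓; |LJ| = 22.50 ✓; ∠(LJ, JW) = 81.20° ✗; |JW| = 13.80 ✓.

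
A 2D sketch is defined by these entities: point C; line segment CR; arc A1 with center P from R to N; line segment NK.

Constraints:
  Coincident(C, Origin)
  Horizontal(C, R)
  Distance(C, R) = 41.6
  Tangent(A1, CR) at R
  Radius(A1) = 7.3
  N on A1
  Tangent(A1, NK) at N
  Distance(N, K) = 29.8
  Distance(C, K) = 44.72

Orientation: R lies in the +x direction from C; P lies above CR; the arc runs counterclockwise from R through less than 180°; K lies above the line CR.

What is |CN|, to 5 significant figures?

48.694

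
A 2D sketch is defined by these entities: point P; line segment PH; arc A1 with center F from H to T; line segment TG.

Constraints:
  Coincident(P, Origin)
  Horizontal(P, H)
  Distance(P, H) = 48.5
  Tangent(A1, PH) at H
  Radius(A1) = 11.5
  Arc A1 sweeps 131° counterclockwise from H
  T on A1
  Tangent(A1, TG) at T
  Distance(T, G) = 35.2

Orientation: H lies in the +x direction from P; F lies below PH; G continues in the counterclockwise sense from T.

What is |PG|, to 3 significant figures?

77.7

On A1, H sits at bearing 90° from F; a 131° counterclockwise sweep puts T at bearing 221°, so T = F + 11.5·(cos 221°, sin 221°) = (39.8, -19.0). A1 meets TG tangentially, so FT is at right angles to TG, so TG runs along (−sin 221°, cos 221°); with |TG| = 35.2, G = (62.9, -45.6). Then |PG| = |G − P| = 77.7.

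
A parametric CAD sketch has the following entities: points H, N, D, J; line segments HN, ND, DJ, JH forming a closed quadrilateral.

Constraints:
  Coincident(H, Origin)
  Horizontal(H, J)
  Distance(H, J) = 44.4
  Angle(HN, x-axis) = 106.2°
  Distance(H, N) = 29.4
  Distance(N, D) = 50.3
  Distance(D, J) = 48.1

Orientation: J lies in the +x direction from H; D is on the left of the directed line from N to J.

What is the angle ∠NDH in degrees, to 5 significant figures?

28.559°

H is at the origin; H and J share the same y with |HJ| = 44.4 and J in +x, so J = (44.4, 0). HN runs at 106.2° with |HN| = 29.4, so N = (-8.2023, 28.233). D is determined by |ND| = 50.3 and |DJ| = 48.1 together: it lies at the intersection of circle(N, 50.3) and circle(J, 48.1). With |NJ| = 59.700, the foot of the radical line on NJ is 31.663 from N and the perpendicular offset is √(50.3² − 31.663²) = 39.084. Taking the left-of-NJ solution: D = (38.179, 47.696).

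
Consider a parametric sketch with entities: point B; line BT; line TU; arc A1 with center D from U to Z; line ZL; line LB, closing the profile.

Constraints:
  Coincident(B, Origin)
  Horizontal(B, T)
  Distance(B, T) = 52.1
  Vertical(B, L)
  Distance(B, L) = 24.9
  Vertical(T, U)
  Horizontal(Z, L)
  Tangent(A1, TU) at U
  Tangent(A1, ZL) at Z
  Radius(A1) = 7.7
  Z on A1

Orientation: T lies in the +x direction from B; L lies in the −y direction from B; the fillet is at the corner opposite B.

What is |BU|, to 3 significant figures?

54.9

The virtual corner opposite B is at (52.1, -24.9). Tangency of A1 to TU means the radius DU is perpendicular to TU and since A1 is tangent to ZL there, DZ ⟂ ZL, with radius 7.7, so the center D sits 7.7 in from both sides at D = (44.4, -17.2). That places the tangent points at U = (52.1, -17.2) on TU and Z = (44.4, -24.9) on ZL. Then |BU| = |U − B| = 54.9.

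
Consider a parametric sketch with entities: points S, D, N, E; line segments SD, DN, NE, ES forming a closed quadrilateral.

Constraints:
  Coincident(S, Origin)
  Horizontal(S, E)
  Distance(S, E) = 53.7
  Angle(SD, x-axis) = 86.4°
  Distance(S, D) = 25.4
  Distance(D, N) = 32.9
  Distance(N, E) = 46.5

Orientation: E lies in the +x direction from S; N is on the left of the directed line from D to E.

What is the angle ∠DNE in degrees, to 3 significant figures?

92.1°

Checks: |DN| = 32.90 ✓; |NE| = 46.50 ✓.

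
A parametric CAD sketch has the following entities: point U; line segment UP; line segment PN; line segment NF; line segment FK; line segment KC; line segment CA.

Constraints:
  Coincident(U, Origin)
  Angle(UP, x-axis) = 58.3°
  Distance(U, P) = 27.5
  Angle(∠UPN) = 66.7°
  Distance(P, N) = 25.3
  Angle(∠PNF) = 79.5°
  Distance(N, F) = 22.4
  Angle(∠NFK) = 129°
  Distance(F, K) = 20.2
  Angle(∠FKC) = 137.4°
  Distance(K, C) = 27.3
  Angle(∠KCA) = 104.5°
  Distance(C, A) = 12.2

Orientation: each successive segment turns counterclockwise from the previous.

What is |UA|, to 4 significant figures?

36.18

∠FKC = 137.4° gives KC at 5.700° from the x-axis; with |KC| = 27.3, C = (33.56, -4.709). ∠KCA = 104.5° gives CA at 81.20° from the x-axis; with |CA| = 12.2, A = (35.43, 7.348). Then |UA| = |A − U| = 36.18.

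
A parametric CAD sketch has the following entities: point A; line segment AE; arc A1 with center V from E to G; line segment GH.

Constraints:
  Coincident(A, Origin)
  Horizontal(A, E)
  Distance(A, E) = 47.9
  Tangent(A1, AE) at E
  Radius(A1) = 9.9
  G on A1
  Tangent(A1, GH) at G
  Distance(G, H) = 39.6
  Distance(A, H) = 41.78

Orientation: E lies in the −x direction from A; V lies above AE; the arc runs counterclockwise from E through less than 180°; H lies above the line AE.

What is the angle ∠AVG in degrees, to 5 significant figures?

21.362°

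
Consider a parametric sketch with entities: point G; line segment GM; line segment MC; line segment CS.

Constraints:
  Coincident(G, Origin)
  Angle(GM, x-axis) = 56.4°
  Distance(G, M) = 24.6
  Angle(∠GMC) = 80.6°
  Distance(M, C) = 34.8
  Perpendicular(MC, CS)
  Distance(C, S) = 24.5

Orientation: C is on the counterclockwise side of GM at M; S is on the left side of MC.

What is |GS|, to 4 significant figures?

30.78

∠GMC = 80.6°, so MC runs at 56.4° + (180° − 80.6°) = 155.8° from the x-axis; with |MC| = 34.8, C = M + 34.8·(cos 155.8°, sin 155.8°) = (-18.13, 34.76). The perpendicularity gives CS at right angles to MC; with |CS| = 24.5 on the left of MC, S = C + 24.5·(-0.4099, -0.9121) = (-28.17, 12.41). Then |GS| = |S − G| = 30.78.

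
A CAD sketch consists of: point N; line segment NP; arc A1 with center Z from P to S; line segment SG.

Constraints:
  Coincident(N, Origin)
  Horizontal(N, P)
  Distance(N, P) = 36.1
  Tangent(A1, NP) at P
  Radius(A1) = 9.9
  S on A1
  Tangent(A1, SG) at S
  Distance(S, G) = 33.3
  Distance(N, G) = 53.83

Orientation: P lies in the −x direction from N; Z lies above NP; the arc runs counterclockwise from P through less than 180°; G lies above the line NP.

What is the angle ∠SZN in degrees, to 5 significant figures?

22.949°

Checks: |ZS| = 9.900 ✓; ∠(ZS, SG) = 90.00° ✓; |SG| = 33.30 ✓; |NG| = 53.83 ✓.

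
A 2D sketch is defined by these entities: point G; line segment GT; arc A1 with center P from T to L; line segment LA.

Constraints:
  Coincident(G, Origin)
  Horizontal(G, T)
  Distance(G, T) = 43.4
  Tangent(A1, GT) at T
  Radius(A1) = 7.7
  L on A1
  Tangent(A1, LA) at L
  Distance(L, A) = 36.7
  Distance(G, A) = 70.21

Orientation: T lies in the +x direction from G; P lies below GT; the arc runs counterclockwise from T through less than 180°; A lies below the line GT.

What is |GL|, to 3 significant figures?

38.5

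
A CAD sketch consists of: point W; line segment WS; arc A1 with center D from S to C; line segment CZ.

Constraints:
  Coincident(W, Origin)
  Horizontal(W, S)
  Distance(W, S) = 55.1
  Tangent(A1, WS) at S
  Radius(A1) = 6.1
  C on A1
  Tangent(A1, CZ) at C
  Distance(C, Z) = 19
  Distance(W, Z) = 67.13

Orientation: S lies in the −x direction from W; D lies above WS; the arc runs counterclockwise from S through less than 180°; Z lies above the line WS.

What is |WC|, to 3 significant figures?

51.4

W is at the origin; WS is horizontal with |WS| = 55.1 and S on the −x side, so S = (-55.1, 0.00). The tangent condition forces DS to be normal to WS, so D = S + (0, 6.1) = (-55.1, 6.10). Since DC ⟂ CZ (tangency), |DZ| = √(6.1² + 19.0²) = 20.0 regardless of where C sits on A1. So Z lies on both circle(W, 67.13) and circle(D, 20.0); the above-WS intersection is Z = (-62.4, 24.7). C is the foot of the tangent from Z: C = (-50.4, 9.97).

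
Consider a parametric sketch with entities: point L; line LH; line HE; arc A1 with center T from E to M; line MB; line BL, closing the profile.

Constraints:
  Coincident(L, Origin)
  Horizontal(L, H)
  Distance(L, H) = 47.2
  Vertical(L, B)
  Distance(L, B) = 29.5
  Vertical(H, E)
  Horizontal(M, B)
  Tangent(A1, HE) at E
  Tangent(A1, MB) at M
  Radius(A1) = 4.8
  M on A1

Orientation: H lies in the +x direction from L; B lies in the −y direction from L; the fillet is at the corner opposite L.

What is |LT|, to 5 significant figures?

49.070

L is at the origin; LH is horizontal with |LH| = 47.2 and H on the +x side, so H = (47.200, 0.0000). L and B share the same x with |LB| = 29.5 and B on the −y side, so B = (0.0000, -29.500). The virtual corner opposite L is at (47.200, -29.500). A1 meets HE tangentially, so TE is at right angles to HE and tangency of A1 to MB means the radius TM is perpendicular to MB, with radius 4.8, so the center T sits 4.8 in from both sides at T = (42.400, -24.700). Then |LT| = |T − L| = 49.070.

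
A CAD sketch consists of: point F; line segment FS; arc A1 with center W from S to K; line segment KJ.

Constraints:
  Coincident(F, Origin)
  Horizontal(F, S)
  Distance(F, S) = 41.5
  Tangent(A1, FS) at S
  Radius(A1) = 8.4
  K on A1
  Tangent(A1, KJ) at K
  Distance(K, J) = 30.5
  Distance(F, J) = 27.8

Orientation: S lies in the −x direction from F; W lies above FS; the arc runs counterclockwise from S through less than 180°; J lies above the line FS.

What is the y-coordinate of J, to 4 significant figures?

24.02

F is at the origin; FS is horizontal with |FS| = 41.5 and S on the −x side, so S = (-41.50, 0.000). The tangent condition forces WS to be normal to FS, so W = S + (0, 8.4) = (-41.50, 8.400). Since WK ⟂ KJ (tangency), |WJ| = √(8.4² + 30.5²) = 31.64 regardless of where K sits on A1. So J lies on both circle(F, 27.8) and circle(W, 31.64); the above-FS intersection is J = (-13.99, 24.02). K is the foot of the tangent from J: K = (-35.56, 2.459).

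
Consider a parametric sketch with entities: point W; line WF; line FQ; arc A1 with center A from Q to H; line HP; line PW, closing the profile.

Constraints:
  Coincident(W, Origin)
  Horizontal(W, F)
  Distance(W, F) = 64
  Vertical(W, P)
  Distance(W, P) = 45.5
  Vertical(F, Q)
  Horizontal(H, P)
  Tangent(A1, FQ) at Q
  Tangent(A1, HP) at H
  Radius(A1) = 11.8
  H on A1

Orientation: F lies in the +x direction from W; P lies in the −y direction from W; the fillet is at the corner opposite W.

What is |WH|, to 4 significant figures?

69.25

The virtual corner opposite W is at (64.00, -45.50). A1 meets FQ tangentially, so AQ is at right angles to FQ and since A1 is tangent to HP there, AH ⟂ HP, with radius 11.8, so the center A sits 11.8 in from both sides at A = (52.20, -33.70). That places the tangent points at Q = (64.00, -33.70) on FQ and H = (52.20, -45.50) on HP. Then |WH| = |H − W| = 69.25.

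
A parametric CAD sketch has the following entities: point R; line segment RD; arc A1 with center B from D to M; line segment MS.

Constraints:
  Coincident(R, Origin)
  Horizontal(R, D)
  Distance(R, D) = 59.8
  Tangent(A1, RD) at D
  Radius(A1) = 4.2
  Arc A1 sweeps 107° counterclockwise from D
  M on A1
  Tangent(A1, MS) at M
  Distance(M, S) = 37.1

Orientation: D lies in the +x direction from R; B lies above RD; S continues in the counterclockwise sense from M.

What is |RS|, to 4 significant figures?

66.93

R is at the origin; RD is horizontal with |RD| = 59.8 and D on the +x side, so D = (59.80, 0.000). Since A1 is tangent to RD there, BD ⟂ RD, so B = D + (0, 4.2) = (59.80, 4.200). On A1, D sits at bearing -90° from B; a 107° counterclockwise sweep puts M at bearing 17°, so M = B + 4.2·(cos 17°, sin 17°) = (63.82, 5.428). Tangency of A1 to MS means the radius BM is perpendicular to MS, so MS runs along (−sin 17°, cos 17°); with |MS| = 37.1, S = (52.97, 40.91). Then |RS| = |S − R| = 66.93.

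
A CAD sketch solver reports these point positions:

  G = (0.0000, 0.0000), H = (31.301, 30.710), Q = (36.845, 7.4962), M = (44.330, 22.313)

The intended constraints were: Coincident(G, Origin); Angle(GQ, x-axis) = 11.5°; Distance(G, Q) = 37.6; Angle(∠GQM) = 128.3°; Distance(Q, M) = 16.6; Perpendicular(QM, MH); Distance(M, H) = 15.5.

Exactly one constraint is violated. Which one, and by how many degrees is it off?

Perpendicular(QM, MH) — off by 6.00°.

G = (0.00, 0.00) ✓; GQ at 11.50° ✓; |GQ| = 37.60 ✓; ∠GQM = 128.3° ✓; |QM| = 16.60 ✓; ∠(QM, MH) = 84.00° ✗; |MH| = 15.50 ✓.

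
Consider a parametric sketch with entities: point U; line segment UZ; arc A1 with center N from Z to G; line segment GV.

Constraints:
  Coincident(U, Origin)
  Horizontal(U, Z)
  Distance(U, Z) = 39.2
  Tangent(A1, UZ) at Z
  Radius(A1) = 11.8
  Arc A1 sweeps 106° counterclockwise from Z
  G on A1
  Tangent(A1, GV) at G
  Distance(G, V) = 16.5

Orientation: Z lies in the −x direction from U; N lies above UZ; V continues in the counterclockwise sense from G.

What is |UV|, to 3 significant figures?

44.8

U is at the origin; UZ is horizontal with |UZ| = 39.2 and Z on the −x side, so Z = (-39.2, 0.00). The tangent condition forces NZ to be normal to UZ, so N = Z + (0, 11.8) = (-39.2, 11.8). On A1, Z sits at bearing -90° from N; a 106° counterclockwise sweep puts G at bearing 16°, so G = N + 11.8·(cos 16°, sin 16°) = (-27.9, 15.1). Since A1 is tangent to GV there, NG ⟂ GV, so GV runs along (−sin 16°, cos 16°); with |GV| = 16.5, V = (-32.4, 30.9). Then |UV| = |V − U| = 44.8.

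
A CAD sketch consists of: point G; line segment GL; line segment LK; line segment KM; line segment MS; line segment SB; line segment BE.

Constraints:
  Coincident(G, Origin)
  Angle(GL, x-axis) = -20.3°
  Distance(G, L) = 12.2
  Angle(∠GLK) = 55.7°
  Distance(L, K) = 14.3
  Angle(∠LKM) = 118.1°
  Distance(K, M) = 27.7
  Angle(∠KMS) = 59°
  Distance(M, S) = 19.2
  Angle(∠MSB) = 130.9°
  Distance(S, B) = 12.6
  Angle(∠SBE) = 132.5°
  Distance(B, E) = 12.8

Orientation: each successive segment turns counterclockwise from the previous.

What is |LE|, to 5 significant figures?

2.6858

G is at the origin; GL runs at -20.3° with length 12.2, so L = (11.442, -4.2326). ∠GLK = 55.7° gives LK at 104.00° from the x-axis; with |LK| = 14.3, K = (7.9828, 9.6426). ∠LKM = 118.1° gives KM at 165.90° from the x-axis; with |KM| = 27.7, M = (-18.883, 16.391). ∠KMS = 59.0° gives MS at -73.100° from the x-axis; with |MS| = 19.2, S = (-13.301, -1.9801). ∠MSB = 130.9° gives SB at -24.000° from the x-axis; with |SB| = 12.6, B = (-1.7905, -7.1050). ∠SBE = 132.5° gives BE at 23.500° from the x-axis; with |BE| = 12.8, E = (9.9478, -2.0010). Then |LE| = |E − L| = 2.6858.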